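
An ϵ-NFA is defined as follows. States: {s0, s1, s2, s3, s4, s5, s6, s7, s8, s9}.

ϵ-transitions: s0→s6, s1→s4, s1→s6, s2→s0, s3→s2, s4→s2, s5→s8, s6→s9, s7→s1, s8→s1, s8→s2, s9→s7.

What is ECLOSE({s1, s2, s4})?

Start with {s1, s2, s4}.
From s1 via ϵ: add s6.
From s2 via ϵ: add s0.
From s6 via ϵ: add s9.
From s9 via ϵ: add s7.
No new states can be added; the closed set is {s0, s1, s2, s4, s6, s7, s9}.

{s0, s1, s2, s4, s6, s7, s9}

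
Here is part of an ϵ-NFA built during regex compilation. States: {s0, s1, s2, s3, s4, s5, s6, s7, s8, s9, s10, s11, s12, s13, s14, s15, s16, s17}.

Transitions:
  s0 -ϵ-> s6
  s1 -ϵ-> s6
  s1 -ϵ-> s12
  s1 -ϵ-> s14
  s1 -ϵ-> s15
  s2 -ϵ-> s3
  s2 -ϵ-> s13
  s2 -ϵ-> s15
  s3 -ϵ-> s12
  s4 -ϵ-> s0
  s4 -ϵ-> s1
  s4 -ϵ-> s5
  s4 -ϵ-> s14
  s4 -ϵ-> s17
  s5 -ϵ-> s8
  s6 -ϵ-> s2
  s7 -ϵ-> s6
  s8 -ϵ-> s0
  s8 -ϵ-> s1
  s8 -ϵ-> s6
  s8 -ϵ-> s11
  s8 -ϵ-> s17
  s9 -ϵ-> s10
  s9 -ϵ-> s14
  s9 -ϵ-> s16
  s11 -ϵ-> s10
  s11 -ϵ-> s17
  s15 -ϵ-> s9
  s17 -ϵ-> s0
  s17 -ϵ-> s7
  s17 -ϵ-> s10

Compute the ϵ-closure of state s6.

{s2, s3, s6, s9, s10, s12, s13, s14, s15, s16}

Start with {s6}.
From s6 via ϵ: add s2.
From s2 via ϵ: add s3, s13, s15.
From s3 via ϵ: add s12.
From s15 via ϵ: add s9.
From s9 via ϵ: add s10, s14, s16.
No new states can be added; the closed set is {s2, s3, s6, s9, s10, s12, s13, s14, s15, s16}.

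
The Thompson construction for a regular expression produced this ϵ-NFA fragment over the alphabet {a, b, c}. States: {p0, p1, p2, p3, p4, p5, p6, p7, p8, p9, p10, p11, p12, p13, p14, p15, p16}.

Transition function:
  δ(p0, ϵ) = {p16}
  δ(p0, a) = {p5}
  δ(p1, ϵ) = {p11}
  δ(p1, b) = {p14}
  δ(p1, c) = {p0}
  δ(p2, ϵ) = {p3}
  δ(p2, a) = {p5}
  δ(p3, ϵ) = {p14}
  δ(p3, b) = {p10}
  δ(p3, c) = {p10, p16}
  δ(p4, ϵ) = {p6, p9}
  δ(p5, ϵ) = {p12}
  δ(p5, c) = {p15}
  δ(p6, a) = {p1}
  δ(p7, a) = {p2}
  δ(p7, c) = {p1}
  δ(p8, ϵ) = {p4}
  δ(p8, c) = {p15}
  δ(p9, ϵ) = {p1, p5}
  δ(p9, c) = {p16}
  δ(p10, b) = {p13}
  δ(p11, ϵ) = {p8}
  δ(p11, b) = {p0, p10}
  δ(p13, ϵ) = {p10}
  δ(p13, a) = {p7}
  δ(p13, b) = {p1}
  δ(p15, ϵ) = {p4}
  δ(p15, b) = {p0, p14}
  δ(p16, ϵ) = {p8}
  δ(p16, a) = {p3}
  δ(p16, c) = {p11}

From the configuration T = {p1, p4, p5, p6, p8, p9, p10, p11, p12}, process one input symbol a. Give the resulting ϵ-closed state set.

{p1, p4, p5, p6, p8, p9, p11, p12}

p6 on a → {p1}.
No a-transition from p1, p4, p5, p8, p9, p10, p11, p12.
Union after reading a: {p1}.
Now take the ϵ-closure:
From p1 via ϵ: add p11.
From p11 via ϵ: add p8.
From p8 via ϵ: add p4.
From p4 via ϵ: add p6, p9.
From p9 via ϵ: add p5.
From p5 via ϵ: add p12.
No new states can be added; the closed set is {p1, p4, p5, p6, p8, p9, p11, p12}.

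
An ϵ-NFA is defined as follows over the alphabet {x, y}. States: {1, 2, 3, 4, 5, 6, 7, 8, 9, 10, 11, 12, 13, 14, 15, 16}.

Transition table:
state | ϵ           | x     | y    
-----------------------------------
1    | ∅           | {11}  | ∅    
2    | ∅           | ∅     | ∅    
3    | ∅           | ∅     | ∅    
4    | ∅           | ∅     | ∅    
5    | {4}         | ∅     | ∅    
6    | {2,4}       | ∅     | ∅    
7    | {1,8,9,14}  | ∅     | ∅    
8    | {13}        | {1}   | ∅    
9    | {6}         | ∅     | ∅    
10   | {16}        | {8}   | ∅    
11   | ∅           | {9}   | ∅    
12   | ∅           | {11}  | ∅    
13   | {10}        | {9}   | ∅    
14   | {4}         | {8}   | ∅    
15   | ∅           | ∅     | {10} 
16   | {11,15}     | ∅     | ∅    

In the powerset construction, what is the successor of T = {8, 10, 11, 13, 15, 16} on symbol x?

8 on x → {1}.
10 on x → {8}.
11 on x → {9}.
13 on x → {9}.
No x-transition from 15, 16.
Union after reading x: {1, 8, 9}.
Now take the ϵ-closure:
From 8 via ϵ: add 13.
From 9 via ϵ: add 6.
From 6 via ϵ: add 2, 4.
From 13 via ϵ: add 10.
From 10 via ϵ: add 16.
From 16 via ϵ: add 11, 15.
No new states can be added; the closed set is {1, 2, 4, 6, 8, 9, 10, 11, 13, 15, 16}.

{1, 2, 4, 6, 8, 9, 10, 11, 13, 15, 16}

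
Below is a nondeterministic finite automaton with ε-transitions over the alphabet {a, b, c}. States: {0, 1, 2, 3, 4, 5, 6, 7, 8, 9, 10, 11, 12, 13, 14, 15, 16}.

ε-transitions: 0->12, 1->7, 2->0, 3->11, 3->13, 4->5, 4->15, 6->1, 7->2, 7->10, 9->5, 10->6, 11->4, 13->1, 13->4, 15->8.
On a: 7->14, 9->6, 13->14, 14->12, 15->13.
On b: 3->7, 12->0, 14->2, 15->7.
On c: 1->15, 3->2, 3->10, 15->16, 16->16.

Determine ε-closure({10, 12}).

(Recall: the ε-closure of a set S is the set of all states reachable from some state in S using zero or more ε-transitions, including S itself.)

Start with {10, 12}.
From 10 via ε: add 6.
From 6 via ε: add 1.
From 1 via ε: add 7.
From 7 via ε: add 2.
From 2 via ε: add 0.
No new states can be added; the closed set is {0, 1, 2, 6, 7, 10, 12}.

{0, 1, 2, 6, 7, 10, 12}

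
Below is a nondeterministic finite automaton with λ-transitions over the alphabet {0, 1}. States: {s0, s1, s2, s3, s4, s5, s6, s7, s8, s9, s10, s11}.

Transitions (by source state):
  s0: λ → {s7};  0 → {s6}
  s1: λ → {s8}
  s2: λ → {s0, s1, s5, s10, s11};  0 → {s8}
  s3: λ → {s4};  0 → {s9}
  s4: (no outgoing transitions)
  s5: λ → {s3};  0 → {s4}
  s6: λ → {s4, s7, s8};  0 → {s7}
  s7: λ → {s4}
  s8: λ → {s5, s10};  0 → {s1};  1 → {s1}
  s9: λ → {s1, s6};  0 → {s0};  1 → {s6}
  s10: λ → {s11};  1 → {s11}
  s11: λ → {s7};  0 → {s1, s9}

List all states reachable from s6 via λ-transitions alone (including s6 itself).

{s3, s4, s5, s6, s7, s8, s10, s11}

Start with {s6}.
From s6 via λ: add s4, s7, s8.
From s8 via λ: add s5, s10.
From s5 via λ: add s3.
From s10 via λ: add s11.
No new states can be added; the closed set is {s3, s4, s5, s6, s7, s8, s10, s11}.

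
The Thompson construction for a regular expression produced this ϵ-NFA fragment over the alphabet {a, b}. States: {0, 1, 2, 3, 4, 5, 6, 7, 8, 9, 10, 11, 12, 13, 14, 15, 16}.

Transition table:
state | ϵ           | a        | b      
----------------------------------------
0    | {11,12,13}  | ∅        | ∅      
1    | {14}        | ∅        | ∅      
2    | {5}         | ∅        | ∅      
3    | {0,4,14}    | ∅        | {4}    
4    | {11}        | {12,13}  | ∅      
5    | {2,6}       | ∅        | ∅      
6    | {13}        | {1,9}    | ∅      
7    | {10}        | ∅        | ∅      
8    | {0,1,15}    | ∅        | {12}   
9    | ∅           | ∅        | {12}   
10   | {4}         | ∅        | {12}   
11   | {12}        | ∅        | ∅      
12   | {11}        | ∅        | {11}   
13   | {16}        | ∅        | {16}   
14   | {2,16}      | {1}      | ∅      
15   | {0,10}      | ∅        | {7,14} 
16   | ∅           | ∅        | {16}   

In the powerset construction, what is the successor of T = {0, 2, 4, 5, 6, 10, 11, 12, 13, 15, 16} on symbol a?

4 on a → {12, 13}.
6 on a → {1, 9}.
No a-transition from 0, 2, 5, 10, 11, 12, 13, 15, 16.
Union after reading a: {1, 9, 12, 13}.
Now take the ϵ-closure:
From 1 via ϵ: add 14.
From 12 via ϵ: add 11.
From 13 via ϵ: add 16.
From 14 via ϵ: add 2.
From 2 via ϵ: add 5.
From 5 via ϵ: add 6.
No new states can be added; the closed set is {1, 2, 5, 6, 9, 11, 12, 13, 14, 16}.

{1, 2, 5, 6, 9, 11, 12, 13, 14, 16}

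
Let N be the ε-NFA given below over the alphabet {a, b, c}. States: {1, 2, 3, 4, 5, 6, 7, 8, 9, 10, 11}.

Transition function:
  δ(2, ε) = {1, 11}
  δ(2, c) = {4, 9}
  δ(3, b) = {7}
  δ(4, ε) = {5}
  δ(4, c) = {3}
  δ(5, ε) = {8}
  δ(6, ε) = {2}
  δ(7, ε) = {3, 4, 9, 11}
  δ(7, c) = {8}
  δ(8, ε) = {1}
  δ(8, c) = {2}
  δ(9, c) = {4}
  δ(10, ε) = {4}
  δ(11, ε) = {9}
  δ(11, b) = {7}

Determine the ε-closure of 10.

Start with {10}.
From 10 via ε: add 4.
From 4 via ε: add 5.
From 5 via ε: add 8.
From 8 via ε: add 1.
No new states can be added; the closed set is {1, 4, 5, 8, 10}.

{1, 4, 5, 8, 10}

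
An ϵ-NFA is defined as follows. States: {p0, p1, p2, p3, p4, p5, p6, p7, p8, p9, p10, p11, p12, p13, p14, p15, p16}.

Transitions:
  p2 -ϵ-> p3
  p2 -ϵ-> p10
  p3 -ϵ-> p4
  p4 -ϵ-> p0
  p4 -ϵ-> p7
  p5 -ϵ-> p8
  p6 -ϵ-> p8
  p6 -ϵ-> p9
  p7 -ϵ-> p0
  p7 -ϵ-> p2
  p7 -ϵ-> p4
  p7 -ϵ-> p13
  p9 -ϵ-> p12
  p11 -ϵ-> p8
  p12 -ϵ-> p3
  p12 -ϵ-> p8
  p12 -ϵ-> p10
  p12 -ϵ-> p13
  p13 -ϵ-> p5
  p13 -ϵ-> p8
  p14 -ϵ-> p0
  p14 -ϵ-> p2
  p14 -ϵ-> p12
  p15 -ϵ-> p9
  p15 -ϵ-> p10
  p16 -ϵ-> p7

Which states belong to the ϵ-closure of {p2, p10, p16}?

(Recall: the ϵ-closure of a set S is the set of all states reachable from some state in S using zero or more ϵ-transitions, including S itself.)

Start with {p2, p10, p16}.
From p2 via ϵ: add p3.
From p16 via ϵ: add p7.
From p3 via ϵ: add p4.
From p7 via ϵ: add p0, p13.
From p13 via ϵ: add p5, p8.
No new states can be added; the closed set is {p0, p2, p3, p4, p5, p7, p8, p10, p13, p16}.

{p0, p2, p3, p4, p5, p7, p8, p10, p13, p16}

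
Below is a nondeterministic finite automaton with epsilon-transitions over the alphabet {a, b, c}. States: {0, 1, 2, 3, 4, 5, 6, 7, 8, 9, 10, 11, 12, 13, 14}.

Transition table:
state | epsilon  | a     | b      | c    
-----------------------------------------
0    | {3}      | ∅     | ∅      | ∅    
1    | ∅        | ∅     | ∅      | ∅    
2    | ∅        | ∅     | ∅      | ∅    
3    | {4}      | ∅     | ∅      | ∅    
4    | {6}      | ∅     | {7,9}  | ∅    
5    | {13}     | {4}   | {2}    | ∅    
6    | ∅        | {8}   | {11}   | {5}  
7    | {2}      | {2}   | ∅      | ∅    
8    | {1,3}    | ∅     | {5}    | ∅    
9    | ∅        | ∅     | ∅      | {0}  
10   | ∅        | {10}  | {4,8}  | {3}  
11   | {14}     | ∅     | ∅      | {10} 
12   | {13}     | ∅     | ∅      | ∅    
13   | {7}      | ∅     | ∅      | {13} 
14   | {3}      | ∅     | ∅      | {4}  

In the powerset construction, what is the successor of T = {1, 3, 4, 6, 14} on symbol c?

6 on c → {5}.
14 on c → {4}.
No c-transition from 1, 3, 4.
Union after reading c: {4, 5}.
Now take the epsilon-closure:
From 4 via epsilon: add 6.
From 5 via epsilon: add 13.
From 13 via epsilon: add 7.
From 7 via epsilon: add 2.
No new states can be added; the closed set is {2, 4, 5, 6, 7, 13}.

{2, 4, 5, 6, 7, 13}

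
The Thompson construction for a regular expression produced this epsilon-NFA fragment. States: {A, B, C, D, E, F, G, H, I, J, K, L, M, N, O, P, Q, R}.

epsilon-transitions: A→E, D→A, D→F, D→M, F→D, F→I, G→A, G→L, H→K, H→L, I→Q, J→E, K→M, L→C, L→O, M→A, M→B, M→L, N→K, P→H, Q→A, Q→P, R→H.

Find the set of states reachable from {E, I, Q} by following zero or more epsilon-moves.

{A, B, C, E, H, I, K, L, M, O, P, Q}

Start with {E, I, Q}.
From Q via epsilon: add A, P.
From P via epsilon: add H.
From H via epsilon: add K, L.
From K via epsilon: add M.
From L via epsilon: add C, O.
From M via epsilon: add B.
No new states can be added; the closed set is {A, B, C, E, H, I, K, L, M, O, P, Q}.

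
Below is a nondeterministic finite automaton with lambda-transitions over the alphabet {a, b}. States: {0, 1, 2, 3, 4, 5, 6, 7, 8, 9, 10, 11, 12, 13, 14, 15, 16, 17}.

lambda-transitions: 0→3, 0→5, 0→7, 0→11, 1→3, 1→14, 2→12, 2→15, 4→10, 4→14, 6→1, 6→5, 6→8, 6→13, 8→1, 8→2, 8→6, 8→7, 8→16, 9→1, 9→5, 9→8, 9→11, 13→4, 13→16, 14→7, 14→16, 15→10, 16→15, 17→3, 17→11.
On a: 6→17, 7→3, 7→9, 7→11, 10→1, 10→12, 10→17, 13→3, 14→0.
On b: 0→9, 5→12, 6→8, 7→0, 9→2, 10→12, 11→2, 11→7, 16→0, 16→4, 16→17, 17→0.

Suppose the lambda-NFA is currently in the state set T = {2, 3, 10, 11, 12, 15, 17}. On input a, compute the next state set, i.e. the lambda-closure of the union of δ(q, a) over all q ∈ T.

10 on a → {1, 12, 17}.
No a-transition from 2, 3, 11, 12, 15, 17.
Union after reading a: {1, 12, 17}.
Now take the lambda-closure:
From 1 via lambda: add 3, 14.
From 17 via lambda: add 11.
From 14 via lambda: add 7, 16.
From 16 via lambda: add 15.
From 15 via lambda: add 10.
No new states can be added; the closed set is {1, 3, 7, 10, 11, 12, 14, 15, 16, 17}.

{1, 3, 7, 10, 11, 12, 14, 15, 16, 17}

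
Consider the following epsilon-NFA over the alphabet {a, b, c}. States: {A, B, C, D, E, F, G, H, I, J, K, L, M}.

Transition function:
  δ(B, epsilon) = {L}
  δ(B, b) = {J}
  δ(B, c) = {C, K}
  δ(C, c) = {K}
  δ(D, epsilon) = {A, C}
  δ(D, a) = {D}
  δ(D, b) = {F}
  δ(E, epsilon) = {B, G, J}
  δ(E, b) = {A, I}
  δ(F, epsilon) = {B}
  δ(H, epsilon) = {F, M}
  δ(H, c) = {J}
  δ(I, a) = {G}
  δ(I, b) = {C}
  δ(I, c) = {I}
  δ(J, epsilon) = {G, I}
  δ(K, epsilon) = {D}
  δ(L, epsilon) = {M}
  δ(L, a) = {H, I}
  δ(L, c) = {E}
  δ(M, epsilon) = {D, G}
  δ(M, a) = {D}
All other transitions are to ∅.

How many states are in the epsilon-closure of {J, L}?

8

Start with {J, L}.
From J via epsilon: add G, I.
From L via epsilon: add M.
From M via epsilon: add D.
From D via epsilon: add A, C.
epsilon-closure = {A, C, D, G, I, J, L, M}, which has 8 states.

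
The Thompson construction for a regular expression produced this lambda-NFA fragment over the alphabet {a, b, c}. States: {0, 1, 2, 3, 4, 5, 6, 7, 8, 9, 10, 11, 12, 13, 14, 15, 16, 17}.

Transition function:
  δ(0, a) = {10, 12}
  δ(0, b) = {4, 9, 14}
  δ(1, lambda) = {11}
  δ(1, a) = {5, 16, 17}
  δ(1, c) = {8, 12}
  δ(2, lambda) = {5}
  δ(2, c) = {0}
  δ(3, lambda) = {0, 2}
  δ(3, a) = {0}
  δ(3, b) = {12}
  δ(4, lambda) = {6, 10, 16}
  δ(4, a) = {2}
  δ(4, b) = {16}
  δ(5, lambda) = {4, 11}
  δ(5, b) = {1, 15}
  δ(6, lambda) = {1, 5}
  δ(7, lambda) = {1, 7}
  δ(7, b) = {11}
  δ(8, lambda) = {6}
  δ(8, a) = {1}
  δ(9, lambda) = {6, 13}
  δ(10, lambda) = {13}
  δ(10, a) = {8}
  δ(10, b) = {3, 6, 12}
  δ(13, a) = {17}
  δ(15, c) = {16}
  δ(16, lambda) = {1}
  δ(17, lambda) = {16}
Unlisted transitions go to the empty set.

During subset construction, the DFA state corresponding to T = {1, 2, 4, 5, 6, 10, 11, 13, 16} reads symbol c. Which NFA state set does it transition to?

{0, 1, 4, 5, 6, 8, 10, 11, 12, 13, 16}

1 on c → {8, 12}.
2 on c → {0}.
No c-transition from 4, 5, 6, 10, 11, 13, 16.
Union after reading c: {0, 8, 12}.
Now take the lambda-closure:
From 8 via lambda: add 6.
From 6 via lambda: add 1, 5.
From 1 via lambda: add 11.
From 5 via lambda: add 4.
From 4 via lambda: add 10, 16.
From 10 via lambda: add 13.
No new states can be added; the closed set is {0, 1, 4, 5, 6, 8, 10, 11, 12, 13, 16}.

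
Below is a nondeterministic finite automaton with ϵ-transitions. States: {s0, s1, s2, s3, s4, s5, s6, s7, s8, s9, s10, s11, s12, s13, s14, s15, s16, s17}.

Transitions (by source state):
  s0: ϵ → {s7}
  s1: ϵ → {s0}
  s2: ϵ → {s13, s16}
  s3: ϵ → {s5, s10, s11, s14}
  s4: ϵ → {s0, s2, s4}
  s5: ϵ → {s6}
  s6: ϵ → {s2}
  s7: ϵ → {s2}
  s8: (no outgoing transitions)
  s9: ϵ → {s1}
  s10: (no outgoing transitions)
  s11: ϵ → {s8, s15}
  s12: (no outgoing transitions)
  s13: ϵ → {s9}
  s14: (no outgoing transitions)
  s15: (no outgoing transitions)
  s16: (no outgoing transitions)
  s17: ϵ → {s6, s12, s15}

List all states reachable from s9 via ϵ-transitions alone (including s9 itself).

Start with {s9}.
From s9 via ϵ: add s1.
From s1 via ϵ: add s0.
From s0 via ϵ: add s7.
From s7 via ϵ: add s2.
From s2 via ϵ: add s13, s16.
No new states can be added; the closed set is {s0, s1, s2, s7, s9, s13, s16}.

{s0, s1, s2, s7, s9, s13, s16}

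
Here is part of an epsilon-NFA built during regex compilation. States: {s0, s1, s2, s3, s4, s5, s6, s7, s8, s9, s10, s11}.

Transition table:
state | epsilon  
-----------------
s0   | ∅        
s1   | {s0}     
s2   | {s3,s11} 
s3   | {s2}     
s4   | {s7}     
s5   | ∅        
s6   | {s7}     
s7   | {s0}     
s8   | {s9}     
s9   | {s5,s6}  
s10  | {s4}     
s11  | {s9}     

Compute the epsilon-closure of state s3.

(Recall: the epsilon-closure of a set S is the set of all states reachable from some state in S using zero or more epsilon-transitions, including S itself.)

Start with {s3}.
From s3 via epsilon: add s2.
From s2 via epsilon: add s11.
From s11 via epsilon: add s9.
From s9 via epsilon: add s5, s6.
From s6 via epsilon: add s7.
From s7 via epsilon: add s0.
No new states can be added; the closed set is {s0, s2, s3, s5, s6, s7, s9, s11}.

{s0, s2, s3, s5, s6, s7, s9, s11}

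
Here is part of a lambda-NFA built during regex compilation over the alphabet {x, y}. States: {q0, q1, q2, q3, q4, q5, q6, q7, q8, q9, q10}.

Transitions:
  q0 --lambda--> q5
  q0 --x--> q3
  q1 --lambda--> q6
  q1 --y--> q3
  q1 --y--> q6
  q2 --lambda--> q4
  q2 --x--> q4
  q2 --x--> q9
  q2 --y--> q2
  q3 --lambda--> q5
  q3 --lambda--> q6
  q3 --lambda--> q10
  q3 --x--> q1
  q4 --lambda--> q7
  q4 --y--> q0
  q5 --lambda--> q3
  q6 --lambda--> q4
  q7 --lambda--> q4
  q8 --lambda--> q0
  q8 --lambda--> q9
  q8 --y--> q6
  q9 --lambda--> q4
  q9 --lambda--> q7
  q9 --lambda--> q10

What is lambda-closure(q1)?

Start with {q1}.
From q1 via lambda: add q6.
From q6 via lambda: add q4.
From q4 via lambda: add q7.
No new states can be added; the closed set is {q1, q4, q6, q7}.

{q1, q4, q6, q7}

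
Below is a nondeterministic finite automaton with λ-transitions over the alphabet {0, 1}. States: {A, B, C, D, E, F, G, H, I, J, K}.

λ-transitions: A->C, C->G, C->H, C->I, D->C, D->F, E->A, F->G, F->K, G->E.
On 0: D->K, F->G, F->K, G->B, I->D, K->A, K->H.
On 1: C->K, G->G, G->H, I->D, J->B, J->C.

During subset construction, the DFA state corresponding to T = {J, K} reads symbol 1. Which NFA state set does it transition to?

J on 1 → {B, C}.
No 1-transition from K.
Union after reading 1: {B, C}.
Now take the λ-closure:
From C via λ: add G, H, I.
From G via λ: add E.
From E via λ: add A.
No new states can be added; the closed set is {A, B, C, E, G, H, I}.

{A, B, C, E, G, H, I}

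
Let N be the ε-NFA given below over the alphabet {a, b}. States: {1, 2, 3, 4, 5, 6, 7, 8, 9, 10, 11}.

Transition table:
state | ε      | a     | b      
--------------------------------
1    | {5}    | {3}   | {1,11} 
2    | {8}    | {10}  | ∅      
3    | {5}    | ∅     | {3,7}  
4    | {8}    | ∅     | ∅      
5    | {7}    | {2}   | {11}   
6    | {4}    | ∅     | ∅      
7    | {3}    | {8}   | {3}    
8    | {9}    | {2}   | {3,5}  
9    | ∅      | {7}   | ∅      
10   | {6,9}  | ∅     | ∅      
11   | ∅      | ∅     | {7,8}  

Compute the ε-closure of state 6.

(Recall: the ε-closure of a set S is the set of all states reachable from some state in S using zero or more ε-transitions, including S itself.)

{4, 6, 8, 9}

Start with {6}.
From 6 via ε: add 4.
From 4 via ε: add 8.
From 8 via ε: add 9.
No new states can be added; the closed set is {4, 6, 8, 9}.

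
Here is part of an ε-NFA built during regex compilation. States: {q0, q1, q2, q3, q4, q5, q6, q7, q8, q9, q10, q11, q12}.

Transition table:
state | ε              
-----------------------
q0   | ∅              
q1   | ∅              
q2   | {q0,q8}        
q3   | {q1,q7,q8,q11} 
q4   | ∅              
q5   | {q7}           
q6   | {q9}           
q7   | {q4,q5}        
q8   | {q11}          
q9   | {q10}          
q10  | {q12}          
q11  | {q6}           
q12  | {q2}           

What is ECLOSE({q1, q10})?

{q0, q1, q2, q6, q8, q9, q10, q11, q12}

Start with {q1, q10}.
From q10 via ε: add q12.
From q12 via ε: add q2.
From q2 via ε: add q0, q8.
From q8 via ε: add q11.
From q11 via ε: add q6.
From q6 via ε: add q9.
No new states can be added; the closed set is {q0, q1, q2, q6, q8, q9, q10, q11, q12}.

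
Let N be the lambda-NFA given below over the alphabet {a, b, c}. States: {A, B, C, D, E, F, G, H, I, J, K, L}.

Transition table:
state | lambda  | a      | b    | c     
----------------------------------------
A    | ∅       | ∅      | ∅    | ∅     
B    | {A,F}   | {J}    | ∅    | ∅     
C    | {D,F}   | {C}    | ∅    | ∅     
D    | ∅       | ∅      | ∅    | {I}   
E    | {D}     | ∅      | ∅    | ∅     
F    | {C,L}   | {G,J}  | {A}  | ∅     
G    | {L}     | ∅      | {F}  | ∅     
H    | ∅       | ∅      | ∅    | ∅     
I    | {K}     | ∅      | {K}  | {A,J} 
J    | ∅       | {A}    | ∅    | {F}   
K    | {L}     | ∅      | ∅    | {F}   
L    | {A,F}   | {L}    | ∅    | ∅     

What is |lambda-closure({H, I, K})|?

8

Start with {H, I, K}.
From K via lambda: add L.
From L via lambda: add A, F.
From F via lambda: add C.
From C via lambda: add D.
lambda-closure = {A, C, D, F, H, I, K, L}, which has 8 states.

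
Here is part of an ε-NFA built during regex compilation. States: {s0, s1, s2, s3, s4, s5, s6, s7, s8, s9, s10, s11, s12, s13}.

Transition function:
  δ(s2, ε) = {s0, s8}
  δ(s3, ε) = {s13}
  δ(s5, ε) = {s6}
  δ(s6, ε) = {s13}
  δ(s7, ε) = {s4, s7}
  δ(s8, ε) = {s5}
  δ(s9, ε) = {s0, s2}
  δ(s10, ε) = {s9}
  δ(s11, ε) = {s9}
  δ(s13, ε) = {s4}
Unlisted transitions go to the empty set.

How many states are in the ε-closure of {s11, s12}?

10

Start with {s11, s12}.
From s11 via ε: add s9.
From s9 via ε: add s0, s2.
From s2 via ε: add s8.
From s8 via ε: add s5.
From s5 via ε: add s6.
From s6 via ε: add s13.
From s13 via ε: add s4.
ε-closure = {s0, s2, s4, s5, s6, s8, s9, s11, s12, s13}, which has 10 states.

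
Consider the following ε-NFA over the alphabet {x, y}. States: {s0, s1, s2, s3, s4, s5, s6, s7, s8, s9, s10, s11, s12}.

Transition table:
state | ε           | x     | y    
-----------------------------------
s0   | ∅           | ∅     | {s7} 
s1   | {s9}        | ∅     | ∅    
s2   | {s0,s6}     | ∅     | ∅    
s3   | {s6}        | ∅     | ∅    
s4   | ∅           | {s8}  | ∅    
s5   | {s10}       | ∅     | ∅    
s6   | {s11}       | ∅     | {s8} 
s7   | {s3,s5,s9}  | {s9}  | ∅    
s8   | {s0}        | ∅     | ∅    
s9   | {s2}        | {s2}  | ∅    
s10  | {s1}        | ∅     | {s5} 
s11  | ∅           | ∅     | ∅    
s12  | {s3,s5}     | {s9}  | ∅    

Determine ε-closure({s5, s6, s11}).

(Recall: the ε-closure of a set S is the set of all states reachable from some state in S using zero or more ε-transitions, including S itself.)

{s0, s1, s2, s5, s6, s9, s10, s11}

Start with {s5, s6, s11}.
From s5 via ε: add s10.
From s10 via ε: add s1.
From s1 via ε: add s9.
From s9 via ε: add s2.
From s2 via ε: add s0.
No new states can be added; the closed set is {s0, s1, s2, s5, s6, s9, s10, s11}.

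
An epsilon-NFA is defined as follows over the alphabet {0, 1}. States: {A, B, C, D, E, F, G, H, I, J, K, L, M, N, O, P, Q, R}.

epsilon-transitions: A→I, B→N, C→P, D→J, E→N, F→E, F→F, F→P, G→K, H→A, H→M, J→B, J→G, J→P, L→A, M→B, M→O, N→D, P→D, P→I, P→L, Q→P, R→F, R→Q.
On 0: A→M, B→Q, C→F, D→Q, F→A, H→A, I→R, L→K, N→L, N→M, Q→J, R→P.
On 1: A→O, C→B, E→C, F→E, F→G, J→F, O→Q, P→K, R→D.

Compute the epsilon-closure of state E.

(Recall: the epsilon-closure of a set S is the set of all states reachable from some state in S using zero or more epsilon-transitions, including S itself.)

Start with {E}.
From E via epsilon: add N.
From N via epsilon: add D.
From D via epsilon: add J.
From J via epsilon: add B, G, P.
From G via epsilon: add K.
From P via epsilon: add I, L.
From L via epsilon: add A.
No new states can be added; the closed set is {A, B, D, E, G, I, J, K, L, N, P}.

{A, B, D, E, G, I, J, K, L, N, P}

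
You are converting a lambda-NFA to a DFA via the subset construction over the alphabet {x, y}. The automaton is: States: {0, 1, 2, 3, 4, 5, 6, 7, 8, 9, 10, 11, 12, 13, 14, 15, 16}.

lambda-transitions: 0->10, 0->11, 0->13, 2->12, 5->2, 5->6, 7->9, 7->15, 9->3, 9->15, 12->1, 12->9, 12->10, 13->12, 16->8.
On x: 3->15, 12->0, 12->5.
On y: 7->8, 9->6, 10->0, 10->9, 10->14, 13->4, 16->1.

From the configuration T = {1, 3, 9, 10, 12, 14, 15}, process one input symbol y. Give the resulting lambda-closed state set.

9 on y → {6}.
10 on y → {0, 9, 14}.
No y-transition from 1, 3, 12, 14, 15.
Union after reading y: {0, 6, 9, 14}.
Now take the lambda-closure:
From 0 via lambda: add 10, 11, 13.
From 9 via lambda: add 3, 15.
From 13 via lambda: add 12.
From 12 via lambda: add 1.
No new states can be added; the closed set is {0, 1, 3, 6, 9, 10, 11, 12, 13, 14, 15}.

{0, 1, 3, 6, 9, 10, 11, 12, 13, 14, 15}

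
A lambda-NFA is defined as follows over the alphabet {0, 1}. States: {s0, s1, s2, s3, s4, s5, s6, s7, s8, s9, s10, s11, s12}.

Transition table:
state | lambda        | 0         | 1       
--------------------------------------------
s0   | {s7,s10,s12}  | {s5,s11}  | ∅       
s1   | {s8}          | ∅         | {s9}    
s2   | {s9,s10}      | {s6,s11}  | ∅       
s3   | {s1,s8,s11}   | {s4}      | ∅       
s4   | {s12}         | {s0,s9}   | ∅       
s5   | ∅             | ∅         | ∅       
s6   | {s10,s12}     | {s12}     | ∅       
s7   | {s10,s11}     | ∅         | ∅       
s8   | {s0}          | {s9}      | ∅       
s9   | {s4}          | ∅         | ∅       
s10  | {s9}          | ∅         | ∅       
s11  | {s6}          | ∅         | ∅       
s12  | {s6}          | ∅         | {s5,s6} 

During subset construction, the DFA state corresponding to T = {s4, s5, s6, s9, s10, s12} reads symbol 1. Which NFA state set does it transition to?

s12 on 1 → {s5, s6}.
No 1-transition from s4, s5, s6, s9, s10.
Union after reading 1: {s5, s6}.
Now take the lambda-closure:
From s6 via lambda: add s10, s12.
From s10 via lambda: add s9.
From s9 via lambda: add s4.
No new states can be added; the closed set is {s4, s5, s6, s9, s10, s12}.

{s4, s5, s6, s9, s10, s12}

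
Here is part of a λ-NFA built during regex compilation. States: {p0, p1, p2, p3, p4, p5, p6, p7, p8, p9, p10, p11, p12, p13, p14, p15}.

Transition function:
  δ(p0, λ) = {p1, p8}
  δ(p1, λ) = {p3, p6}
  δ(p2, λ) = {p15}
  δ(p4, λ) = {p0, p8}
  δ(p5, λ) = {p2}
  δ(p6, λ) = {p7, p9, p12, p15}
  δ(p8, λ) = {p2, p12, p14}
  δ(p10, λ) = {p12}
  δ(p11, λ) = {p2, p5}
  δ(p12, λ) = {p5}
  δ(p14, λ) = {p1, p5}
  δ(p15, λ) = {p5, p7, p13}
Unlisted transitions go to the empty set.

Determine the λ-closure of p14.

{p1, p2, p3, p5, p6, p7, p9, p12, p13, p14, p15}

Start with {p14}.
From p14 via λ: add p1, p5.
From p1 via λ: add p3, p6.
From p5 via λ: add p2.
From p2 via λ: add p15.
From p6 via λ: add p7, p9, p12.
From p15 via λ: add p13.
No new states can be added; the closed set is {p1, p2, p3, p5, p6, p7, p9, p12, p13, p14, p15}.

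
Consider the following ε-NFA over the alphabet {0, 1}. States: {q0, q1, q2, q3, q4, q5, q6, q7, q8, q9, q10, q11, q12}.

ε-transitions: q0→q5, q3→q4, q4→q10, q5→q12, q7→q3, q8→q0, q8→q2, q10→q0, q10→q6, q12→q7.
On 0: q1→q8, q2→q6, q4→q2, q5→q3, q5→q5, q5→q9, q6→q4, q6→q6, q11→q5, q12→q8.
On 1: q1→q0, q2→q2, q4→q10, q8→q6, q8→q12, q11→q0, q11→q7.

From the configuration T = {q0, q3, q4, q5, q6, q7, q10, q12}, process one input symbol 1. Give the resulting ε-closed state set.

q4 on 1 → {q10}.
No 1-transition from q0, q3, q5, q6, q7, q10, q12.
Union after reading 1: {q10}.
Now take the ε-closure:
From q10 via ε: add q0, q6.
From q0 via ε: add q5.
From q5 via ε: add q12.
From q12 via ε: add q7.
From q7 via ε: add q3.
From q3 via ε: add q4.
No new states can be added; the closed set is {q0, q3, q4, q5, q6, q7, q10, q12}.

{q0, q3, q4, q5, q6, q7, q10, q12}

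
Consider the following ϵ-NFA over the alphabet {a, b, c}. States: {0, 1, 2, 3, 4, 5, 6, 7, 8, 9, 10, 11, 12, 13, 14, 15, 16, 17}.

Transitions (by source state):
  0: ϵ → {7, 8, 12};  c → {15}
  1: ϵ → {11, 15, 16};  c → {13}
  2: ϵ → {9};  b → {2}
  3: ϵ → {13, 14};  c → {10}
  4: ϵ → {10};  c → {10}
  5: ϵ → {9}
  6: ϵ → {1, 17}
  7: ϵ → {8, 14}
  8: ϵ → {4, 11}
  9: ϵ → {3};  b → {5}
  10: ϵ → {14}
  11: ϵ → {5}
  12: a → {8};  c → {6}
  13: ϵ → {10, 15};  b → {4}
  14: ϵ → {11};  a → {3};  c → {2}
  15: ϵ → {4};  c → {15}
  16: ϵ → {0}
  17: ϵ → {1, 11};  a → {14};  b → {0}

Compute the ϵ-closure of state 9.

Start with {9}.
From 9 via ϵ: add 3.
From 3 via ϵ: add 13, 14.
From 13 via ϵ: add 10, 15.
From 14 via ϵ: add 11.
From 11 via ϵ: add 5.
From 15 via ϵ: add 4.
No new states can be added; the closed set is {3, 4, 5, 9, 10, 11, 13, 14, 15}.

{3, 4, 5, 9, 10, 11, 13, 14, 15}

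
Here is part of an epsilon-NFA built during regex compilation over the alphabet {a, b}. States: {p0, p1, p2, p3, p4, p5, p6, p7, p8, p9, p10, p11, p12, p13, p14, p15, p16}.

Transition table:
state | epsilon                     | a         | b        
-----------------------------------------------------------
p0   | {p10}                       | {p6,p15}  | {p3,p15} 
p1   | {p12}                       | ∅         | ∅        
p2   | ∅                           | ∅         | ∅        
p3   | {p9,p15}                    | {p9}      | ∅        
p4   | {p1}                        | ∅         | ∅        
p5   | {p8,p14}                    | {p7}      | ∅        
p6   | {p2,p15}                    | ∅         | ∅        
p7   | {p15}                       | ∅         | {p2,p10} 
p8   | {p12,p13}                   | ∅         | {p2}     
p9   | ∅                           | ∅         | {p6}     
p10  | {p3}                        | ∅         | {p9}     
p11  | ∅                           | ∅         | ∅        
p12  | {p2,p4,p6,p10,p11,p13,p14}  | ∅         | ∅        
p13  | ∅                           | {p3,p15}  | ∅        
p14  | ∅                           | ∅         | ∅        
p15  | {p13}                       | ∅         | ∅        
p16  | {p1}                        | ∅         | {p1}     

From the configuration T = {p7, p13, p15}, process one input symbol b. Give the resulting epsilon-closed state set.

{p2, p3, p9, p10, p13, p15}

p7 on b → {p2, p10}.
No b-transition from p13, p15.
Union after reading b: {p2, p10}.
Now take the epsilon-closure:
From p10 via epsilon: add p3.
From p3 via epsilon: add p9, p15.
From p15 via epsilon: add p13.
No new states can be added; the closed set is {p2, p3, p9, p10, p13, p15}.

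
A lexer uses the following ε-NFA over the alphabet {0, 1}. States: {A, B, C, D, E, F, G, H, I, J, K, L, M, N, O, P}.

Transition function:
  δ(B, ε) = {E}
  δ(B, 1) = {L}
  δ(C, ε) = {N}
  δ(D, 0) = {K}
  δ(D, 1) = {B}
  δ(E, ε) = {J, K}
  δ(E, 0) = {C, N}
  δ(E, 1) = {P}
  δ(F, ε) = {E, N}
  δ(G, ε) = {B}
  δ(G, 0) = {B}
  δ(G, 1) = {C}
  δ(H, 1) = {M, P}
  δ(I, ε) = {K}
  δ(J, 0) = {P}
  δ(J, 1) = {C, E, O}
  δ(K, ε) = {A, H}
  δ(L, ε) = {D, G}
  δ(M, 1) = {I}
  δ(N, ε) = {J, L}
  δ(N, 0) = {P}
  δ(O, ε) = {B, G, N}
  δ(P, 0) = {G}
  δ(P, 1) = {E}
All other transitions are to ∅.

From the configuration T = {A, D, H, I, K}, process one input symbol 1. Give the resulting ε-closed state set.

{A, B, E, H, J, K, M, P}

D on 1 → {B}.
H on 1 → {M, P}.
No 1-transition from A, I, K.
Union after reading 1: {B, M, P}.
Now take the ε-closure:
From B via ε: add E.
From E via ε: add J, K.
From K via ε: add A, H.
No new states can be added; the closed set is {A, B, E, H, J, K, M, P}.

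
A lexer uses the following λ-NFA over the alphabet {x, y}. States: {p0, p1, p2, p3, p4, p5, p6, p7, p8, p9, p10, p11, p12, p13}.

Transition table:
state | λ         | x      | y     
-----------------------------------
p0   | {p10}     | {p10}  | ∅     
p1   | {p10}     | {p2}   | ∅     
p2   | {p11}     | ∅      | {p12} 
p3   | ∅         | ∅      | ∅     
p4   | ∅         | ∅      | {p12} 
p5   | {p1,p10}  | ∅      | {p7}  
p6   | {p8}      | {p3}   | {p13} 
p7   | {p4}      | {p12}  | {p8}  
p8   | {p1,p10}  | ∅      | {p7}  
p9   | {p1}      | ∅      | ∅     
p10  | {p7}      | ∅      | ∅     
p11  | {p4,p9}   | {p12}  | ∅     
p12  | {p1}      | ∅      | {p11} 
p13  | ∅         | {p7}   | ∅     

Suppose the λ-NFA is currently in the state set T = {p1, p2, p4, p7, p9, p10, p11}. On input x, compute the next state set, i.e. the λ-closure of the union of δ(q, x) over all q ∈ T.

p1 on x → {p2}.
p7 on x → {p12}.
p11 on x → {p12}.
No x-transition from p2, p4, p9, p10.
Union after reading x: {p2, p12}.
Now take the λ-closure:
From p2 via λ: add p11.
From p12 via λ: add p1.
From p1 via λ: add p10.
From p11 via λ: add p4, p9.
From p10 via λ: add p7.
No new states can be added; the closed set is {p1, p2, p4, p7, p9, p10, p11, p12}.

{p1, p2, p4, p7, p9, p10, p11, p12}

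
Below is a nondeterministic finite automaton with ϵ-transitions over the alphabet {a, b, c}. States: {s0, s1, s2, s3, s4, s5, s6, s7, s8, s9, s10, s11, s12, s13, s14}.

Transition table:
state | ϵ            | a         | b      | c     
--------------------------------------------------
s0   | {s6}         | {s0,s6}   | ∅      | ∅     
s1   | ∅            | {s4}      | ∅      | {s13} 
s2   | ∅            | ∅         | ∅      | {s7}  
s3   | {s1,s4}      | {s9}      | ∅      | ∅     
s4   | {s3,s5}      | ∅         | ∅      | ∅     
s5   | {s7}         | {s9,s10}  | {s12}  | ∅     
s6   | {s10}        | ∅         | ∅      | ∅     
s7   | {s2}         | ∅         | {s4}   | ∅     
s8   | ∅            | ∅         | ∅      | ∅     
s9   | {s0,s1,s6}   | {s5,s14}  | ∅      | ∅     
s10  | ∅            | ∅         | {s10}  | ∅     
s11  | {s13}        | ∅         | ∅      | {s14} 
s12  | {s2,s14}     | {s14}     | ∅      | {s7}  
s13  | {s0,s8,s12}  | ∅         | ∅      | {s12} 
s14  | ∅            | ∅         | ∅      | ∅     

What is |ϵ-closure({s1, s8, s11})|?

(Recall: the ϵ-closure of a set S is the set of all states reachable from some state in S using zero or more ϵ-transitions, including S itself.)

Start with {s1, s8, s11}.
From s11 via ϵ: add s13.
From s13 via ϵ: add s0, s12.
From s0 via ϵ: add s6.
From s12 via ϵ: add s2, s14.
From s6 via ϵ: add s10.
ϵ-closure = {s0, s1, s2, s6, s8, s10, s11, s12, s13, s14}, which has 10 states.

10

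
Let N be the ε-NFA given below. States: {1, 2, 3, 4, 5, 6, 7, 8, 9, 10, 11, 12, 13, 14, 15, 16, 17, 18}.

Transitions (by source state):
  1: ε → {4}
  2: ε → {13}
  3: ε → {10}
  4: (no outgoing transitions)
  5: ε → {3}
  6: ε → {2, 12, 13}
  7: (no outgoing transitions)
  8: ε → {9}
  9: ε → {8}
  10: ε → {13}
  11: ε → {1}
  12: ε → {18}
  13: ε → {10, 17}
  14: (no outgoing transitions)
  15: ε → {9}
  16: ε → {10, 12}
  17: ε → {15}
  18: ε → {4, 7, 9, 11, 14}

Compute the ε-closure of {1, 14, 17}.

Start with {1, 14, 17}.
From 1 via ε: add 4.
From 17 via ε: add 15.
From 15 via ε: add 9.
From 9 via ε: add 8.
No new states can be added; the closed set is {1, 4, 8, 9, 14, 15, 17}.

{1, 4, 8, 9, 14, 15, 17}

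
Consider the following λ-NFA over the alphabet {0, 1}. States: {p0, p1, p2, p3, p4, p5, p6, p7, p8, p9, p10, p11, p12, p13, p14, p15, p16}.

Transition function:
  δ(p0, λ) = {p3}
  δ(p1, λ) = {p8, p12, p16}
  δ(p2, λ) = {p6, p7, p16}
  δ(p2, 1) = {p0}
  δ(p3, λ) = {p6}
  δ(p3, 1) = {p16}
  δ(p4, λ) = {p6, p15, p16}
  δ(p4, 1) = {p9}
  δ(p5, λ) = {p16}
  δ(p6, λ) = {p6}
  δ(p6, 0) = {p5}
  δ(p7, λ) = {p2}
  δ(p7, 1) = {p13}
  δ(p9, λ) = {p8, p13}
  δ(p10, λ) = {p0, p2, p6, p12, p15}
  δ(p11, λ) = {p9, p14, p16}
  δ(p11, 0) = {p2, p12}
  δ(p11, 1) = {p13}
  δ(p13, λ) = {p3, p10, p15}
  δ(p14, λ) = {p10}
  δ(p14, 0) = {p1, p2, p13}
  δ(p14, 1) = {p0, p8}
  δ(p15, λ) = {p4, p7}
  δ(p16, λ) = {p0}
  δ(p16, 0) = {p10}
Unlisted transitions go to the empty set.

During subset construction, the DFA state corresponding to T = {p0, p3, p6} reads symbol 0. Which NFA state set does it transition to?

p6 on 0 → {p5}.
No 0-transition from p0, p3.
Union after reading 0: {p5}.
Now take the λ-closure:
From p5 via λ: add p16.
From p16 via λ: add p0.
From p0 via λ: add p3.
From p3 via λ: add p6.
No new states can be added; the closed set is {p0, p3, p5, p6, p16}.

{p0, p3, p5, p6, p16}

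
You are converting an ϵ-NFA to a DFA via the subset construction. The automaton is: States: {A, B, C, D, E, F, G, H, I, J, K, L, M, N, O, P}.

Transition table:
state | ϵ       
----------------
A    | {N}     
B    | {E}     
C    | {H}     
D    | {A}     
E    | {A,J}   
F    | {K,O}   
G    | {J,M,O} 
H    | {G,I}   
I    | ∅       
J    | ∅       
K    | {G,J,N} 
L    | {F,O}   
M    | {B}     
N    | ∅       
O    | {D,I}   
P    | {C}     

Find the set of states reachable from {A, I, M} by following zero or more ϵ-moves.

Start with {A, I, M}.
From A via ϵ: add N.
From M via ϵ: add B.
From B via ϵ: add E.
From E via ϵ: add J.
No new states can be added; the closed set is {A, B, E, I, J, M, N}.

{A, B, E, I, J, M, N}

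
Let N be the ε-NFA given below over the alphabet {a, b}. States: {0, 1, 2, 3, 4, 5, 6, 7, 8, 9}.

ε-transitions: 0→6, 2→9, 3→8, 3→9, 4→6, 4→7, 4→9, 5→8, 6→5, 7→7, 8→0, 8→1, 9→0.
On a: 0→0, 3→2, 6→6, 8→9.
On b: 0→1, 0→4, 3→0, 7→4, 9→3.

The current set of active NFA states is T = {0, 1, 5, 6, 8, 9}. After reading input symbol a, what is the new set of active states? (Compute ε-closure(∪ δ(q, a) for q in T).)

{0, 1, 5, 6, 8, 9}

0 on a → {0}.
6 on a → {6}.
8 on a → {9}.
No a-transition from 1, 5, 9.
Union after reading a: {0, 6, 9}.
Now take the ε-closure:
From 6 via ε: add 5.
From 5 via ε: add 8.
From 8 via ε: add 1.
No new states can be added; the closed set is {0, 1, 5, 6, 8, 9}.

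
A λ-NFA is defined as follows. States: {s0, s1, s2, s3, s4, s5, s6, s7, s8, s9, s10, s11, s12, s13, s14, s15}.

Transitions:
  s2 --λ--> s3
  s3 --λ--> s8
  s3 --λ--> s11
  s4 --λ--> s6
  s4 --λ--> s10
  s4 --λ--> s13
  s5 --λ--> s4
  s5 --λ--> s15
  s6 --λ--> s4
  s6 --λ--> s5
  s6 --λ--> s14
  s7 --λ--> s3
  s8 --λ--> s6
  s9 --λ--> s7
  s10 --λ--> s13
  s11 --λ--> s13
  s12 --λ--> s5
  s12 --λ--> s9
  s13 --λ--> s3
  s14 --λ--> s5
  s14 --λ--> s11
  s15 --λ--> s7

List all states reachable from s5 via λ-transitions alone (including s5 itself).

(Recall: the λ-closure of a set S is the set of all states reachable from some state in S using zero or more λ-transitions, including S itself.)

Start with {s5}.
From s5 via λ: add s4, s15.
From s4 via λ: add s6, s10, s13.
From s15 via λ: add s7.
From s6 via λ: add s14.
From s7 via λ: add s3.
From s3 via λ: add s8, s11.
No new states can be added; the closed set is {s3, s4, s5, s6, s7, s8, s10, s11, s13, s14, s15}.

{s3, s4, s5, s6, s7, s8, s10, s11, s13, s14, s15}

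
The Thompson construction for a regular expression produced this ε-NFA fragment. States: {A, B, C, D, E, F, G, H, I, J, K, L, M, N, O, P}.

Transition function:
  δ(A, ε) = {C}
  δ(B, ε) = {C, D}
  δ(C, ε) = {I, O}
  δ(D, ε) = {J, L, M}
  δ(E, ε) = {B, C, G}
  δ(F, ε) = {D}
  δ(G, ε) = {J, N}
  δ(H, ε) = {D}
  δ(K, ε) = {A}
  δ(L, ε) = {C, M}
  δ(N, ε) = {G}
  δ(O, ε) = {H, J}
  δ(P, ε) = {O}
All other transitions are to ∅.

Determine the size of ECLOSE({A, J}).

9

Start with {A, J}.
From A via ε: add C.
From C via ε: add I, O.
From O via ε: add H.
From H via ε: add D.
From D via ε: add L, M.
ε-closure = {A, C, D, H, I, J, L, M, O}, which has 9 states.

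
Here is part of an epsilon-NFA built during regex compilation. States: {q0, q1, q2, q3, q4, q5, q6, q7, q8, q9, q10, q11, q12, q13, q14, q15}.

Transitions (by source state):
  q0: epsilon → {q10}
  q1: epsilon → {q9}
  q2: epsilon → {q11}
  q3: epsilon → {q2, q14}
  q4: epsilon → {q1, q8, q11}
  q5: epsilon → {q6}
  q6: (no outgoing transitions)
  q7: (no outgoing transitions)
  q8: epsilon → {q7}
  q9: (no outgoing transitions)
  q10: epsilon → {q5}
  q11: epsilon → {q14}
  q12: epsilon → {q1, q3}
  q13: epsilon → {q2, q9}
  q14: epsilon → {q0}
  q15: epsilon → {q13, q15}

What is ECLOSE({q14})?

{q0, q5, q6, q10, q14}

Start with {q14}.
From q14 via epsilon: add q0.
From q0 via epsilon: add q10.
From q10 via epsilon: add q5.
From q5 via epsilon: add q6.
No new states can be added; the closed set is {q0, q5, q6, q10, q14}.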